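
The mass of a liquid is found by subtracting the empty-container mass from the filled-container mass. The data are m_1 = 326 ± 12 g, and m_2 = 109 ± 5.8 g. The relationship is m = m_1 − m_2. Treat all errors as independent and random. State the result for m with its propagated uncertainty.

217 ± 13.3 g

For a sum/difference, combine absolute errors in quadrature:
  (δm_1)² = 144;  (δm_2)² = 33.6
δm = √(178) = 13.3 g
m = 217 g.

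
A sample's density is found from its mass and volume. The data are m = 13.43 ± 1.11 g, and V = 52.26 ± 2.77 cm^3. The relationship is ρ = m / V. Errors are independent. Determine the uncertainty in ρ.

ρ is a product of powers, so relative uncertainties combine in quadrature:
  (1·δm/m)² = (1×0.0827)² = 0.00683;  (-1·δV/V)² = (-1×0.0530)² = 0.00281
δρ/ρ = √(0.00964) = 0.0982
ρ = 0.2570 g/cm^3, so δρ = 0.0982 × 0.2570 = 0.0252 g/cm^3.

0.0252 g/cm^3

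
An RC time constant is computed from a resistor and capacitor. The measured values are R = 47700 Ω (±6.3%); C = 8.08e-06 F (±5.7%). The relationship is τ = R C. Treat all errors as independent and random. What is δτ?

τ is a product of powers, so relative uncertainties combine in quadrature:
  (1·δR/R)² = (1×0.0630)² = 0.00397;  (1·δC/C)² = (1×0.0570)² = 0.00325
δτ/τ = √(0.00722) = 0.0850
τ = 0.385 s, so δτ = 0.0850 × 0.385 = 0.0327 s.

0.0327 s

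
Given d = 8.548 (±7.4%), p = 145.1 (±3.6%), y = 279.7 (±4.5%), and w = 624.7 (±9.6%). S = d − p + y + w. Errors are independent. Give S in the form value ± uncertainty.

767.8 ± 61.5

Absolute uncertainties add in quadrature for a linear combination:
  (δd)² = 0.400;  (δp)² = 27.3;  (δy)² = 158;  (δw)² = 3600
δS = √(3780) = 61.5
S = 767.8.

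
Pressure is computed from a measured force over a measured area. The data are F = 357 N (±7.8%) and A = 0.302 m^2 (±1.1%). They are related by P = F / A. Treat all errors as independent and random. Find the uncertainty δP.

93.1 Pa

Products/powers → add relative errors in quadrature, weighted by exponent:
  (1·δF/F)² = (1×0.0780)² = 0.00608;  (-1·δA/A)² = (-1×0.0110)² = 0.000121
δP/P = √(0.00621) = 0.0788
P = 1180 Pa, so δP = 0.0788 × 1180 = 93.1 Pa.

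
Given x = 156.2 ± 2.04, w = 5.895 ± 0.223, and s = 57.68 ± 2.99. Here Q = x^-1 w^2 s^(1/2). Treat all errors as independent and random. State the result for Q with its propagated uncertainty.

1.690 ± 0.137

Relative error in a monomial: (δQ/Q)² = Σ (nᵢ · δxᵢ/xᵢ)².
  (-1·δx/x)² = (-1×0.0131)² = 0.000171;  (2·δw/w)² = (2×0.0378)² = 0.00572;  (½·δs/s)² = (0.5×0.0518)² = 0.000672
δQ/Q = √(0.00657) = 0.0810
Q = 1.690, so δQ = 0.0810 × 1.690 = 0.137.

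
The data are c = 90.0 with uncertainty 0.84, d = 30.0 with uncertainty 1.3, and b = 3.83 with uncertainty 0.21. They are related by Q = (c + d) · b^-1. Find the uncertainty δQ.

1.76

Let u = c + d = 120. δu = √(δc² + δd²) = √(0.706 + 1.69) = 1.55, so δu/u = 0.0129.
Q is then a monomial in u, b:
δQ/Q = √((δu/u)² + (-1·δb/b)²) = √(0.000166 + 0.00301) = 0.0563
Q = 31.3, so δQ = 0.0563 × 31.3 = 1.76.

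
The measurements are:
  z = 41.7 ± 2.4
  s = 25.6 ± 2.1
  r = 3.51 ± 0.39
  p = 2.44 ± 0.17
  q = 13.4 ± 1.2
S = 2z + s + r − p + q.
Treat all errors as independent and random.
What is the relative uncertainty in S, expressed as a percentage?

Sums and differences: (δS)² = Σ (cᵢ δxᵢ)².
  (2·δz)² = 23.0;  (δs)² = 4.41;  (δr)² = 0.152;  (δp)² = 0.0289;  (δq)² = 1.44
δS = √(29.1) = 5.39
S = 123, so δS/S = 5.39/123 = 0.0437.

4.37%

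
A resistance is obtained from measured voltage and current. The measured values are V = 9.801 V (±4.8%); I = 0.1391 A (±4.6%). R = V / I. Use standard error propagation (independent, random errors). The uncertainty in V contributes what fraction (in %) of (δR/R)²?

(δR/R)² = (1·δV/V)² + (-1·δI/I)²
  V term: (1×0.0480)² = 0.00230
  I term: (-1×0.0460)² = 0.00212
Total = 0.00442. Share from V = 0.00230/0.00442 = 0.521.

52.1%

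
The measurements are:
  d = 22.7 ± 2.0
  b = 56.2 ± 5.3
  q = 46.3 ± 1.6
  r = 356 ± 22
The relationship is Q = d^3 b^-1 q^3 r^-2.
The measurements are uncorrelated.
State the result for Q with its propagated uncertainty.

Relative error in a monomial: (δQ/Q)² = Σ (nᵢ · δxᵢ/xᵢ)².
  (3·δd/d)² = (3×0.0881)² = 0.0699;  (-1·δb/b)² = (-1×0.0943)² = 0.00889;  (3·δq/q)² = (3×0.0346)² = 0.0107;  (-2·δr/r)² = (-2×0.0618)² = 0.0153
δQ/Q = √(0.105) = 0.324
Q = 163, so δQ = 0.324 × 163 = 52.8.

163 ± 52.8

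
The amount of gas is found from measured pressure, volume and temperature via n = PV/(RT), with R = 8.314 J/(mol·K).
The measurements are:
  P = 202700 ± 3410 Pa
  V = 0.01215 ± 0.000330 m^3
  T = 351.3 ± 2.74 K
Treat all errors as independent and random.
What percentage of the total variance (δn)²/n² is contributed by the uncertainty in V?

(δn/n)² = (1·δP/P)² + (1·δV/V)² + (-1·δT/T)²
  P term: (1×0.0168)² = 0.000283
  V term: (1×0.0272)² = 0.000738
  T term: (-1×0.00780)² = 6.08e-05
Total = 0.00108. Share from V = 0.000738/0.00108 = 0.682.

68.2%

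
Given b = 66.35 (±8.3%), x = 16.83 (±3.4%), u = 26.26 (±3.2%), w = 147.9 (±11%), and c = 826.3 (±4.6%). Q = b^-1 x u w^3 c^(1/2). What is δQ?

For a monomial Q ∝ b^-1, x, u, w^3, c^(1/2), fractional errors add in quadrature:
  (-1·δb/b)² = (-1×0.0830)² = 0.00689;  (1·δx/x)² = (1×0.0340)² = 0.00116;  (1·δu/u)² = (1×0.0320)² = 0.00102;  (3·δw/w)² = (3×0.110)² = 0.109;  (½·δc/c)² = (0.5×0.0460)² = 0.000529
δQ/Q = √(0.118) = 0.344
Q = 6.195e+08, so δQ = 0.344 × 6.195e+08 = 2.13e+08.

2.13e+08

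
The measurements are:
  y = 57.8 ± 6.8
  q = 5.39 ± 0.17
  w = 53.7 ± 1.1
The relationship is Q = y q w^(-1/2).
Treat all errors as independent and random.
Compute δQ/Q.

Each factor contributes (exponent × relative error)² to (δQ/Q)²:
  (1·δy/y)² = (1×0.118)² = 0.0138;  (1·δq/q)² = (1×0.0315)² = 0.000995;  (−½·δw/w)² = (-0.5×0.0205)² = 0.000105
δQ/Q = √(0.0149) = 0.122

0.122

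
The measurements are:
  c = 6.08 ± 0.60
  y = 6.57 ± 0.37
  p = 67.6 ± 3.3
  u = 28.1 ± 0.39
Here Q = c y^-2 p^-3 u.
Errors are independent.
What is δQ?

Q is a product of powers, so relative uncertainties combine in quadrature:
  (1·δc/c)² = (1×0.0987)² = 0.00974;  (-2·δy/y)² = (-2×0.0563)² = 0.0127;  (-3·δp/p)² = (-3×0.0488)² = 0.0214;  (1·δu/u)² = (1×0.0139)² = 0.000193
δQ/Q = √(0.0441) = 0.210
Q = 1.28e-05, so δQ = 0.210 × 1.28e-05 = 2.69e-06.

2.69e-06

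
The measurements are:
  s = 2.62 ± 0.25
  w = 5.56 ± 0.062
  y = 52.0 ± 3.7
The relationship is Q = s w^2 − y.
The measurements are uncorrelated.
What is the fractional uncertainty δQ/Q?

Let p = s·w^2 = 81.0. δp/p = √((1·δs/s)² + (2·δw/w)²) = √(0.00910 + 0.000497) = 0.0980, so δp = 7.94.
Q = p − y: δQ = √(δp² + δy²) = √(63.0 + 13.7) = 8.76
Q = 29.0, so δQ/Q = 8.76/29.0 = 0.302.

0.302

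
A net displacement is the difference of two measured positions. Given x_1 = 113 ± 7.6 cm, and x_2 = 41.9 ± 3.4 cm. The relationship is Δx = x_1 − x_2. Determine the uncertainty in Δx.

Δx is a linear combination, so absolute uncertainties add in quadrature:
  (δx_1)² = 57.8;  (δx_2)² = 11.6
δΔx = √(69.3) = 8.33 cm

8.33 cm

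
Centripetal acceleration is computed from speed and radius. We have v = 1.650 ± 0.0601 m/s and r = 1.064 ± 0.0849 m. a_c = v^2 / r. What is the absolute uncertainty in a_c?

0.276 m/s^2

Relative error in a monomial: (δa_c/a_c)² = Σ (nᵢ · δxᵢ/xᵢ)².
  (2·δv/v)² = (2×0.0364)² = 0.00531;  (-1·δr/r)² = (-1×0.0798)² = 0.00637
δa_c/a_c = √(0.0117) = 0.108
a_c = 2.559 m/s^2, so δa_c = 0.108 × 2.559 = 0.276 m/s^2.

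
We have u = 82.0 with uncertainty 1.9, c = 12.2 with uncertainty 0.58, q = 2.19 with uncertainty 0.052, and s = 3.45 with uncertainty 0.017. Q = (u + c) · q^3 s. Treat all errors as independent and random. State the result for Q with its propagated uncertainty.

Let w = u + c = 94.2. δw = √(δu² + δc²) = √(3.61 + 0.336) = 1.99, so δw/w = 0.0211.
Q is then a monomial in w, q, s:
δQ/Q = √((δw/w)² + (3·δq/q)² + (1·δs/s)²) = √(0.000445 + 0.00507 + 2.43e-05) = 0.0745
Q = 3410, so δQ = 0.0745 × 3410 = 254.

3410 ± 254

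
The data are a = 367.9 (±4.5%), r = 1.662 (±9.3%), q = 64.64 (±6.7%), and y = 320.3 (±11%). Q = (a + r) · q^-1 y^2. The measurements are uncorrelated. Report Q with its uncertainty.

Let u = a + r = 369.6. δu = √(δa² + δr²) = √(274 + 0.0239) = 16.6, so δu/u = 0.0448.
Q is then a monomial in u, q, y:
δQ/Q = √((δu/u)² + (-1·δq/q)² + (2·δy/y)²) = √(0.00201 + 0.00449 + 0.0484) = 0.234
Q = 586500, so δQ = 0.234 × 586500 = 1.37e+05.

(5.865 ± 1.37) × 10^5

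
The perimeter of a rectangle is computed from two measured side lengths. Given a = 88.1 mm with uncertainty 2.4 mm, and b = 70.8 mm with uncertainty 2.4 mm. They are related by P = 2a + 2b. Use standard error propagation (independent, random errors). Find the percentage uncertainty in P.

Absolute uncertainties add in quadrature for a linear combination:
  (2·δa)² = 23.0;  (2·δb)² = 23.0
δP = √(46.1) = 6.79 mm
P = 318 mm, so δP/P = 6.79/318 = 0.0214.

2.14%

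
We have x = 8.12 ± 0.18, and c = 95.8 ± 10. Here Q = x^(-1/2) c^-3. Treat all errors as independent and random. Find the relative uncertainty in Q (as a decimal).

0.313

For a monomial Q ∝ x^(-1/2), c^-3, fractional errors add in quadrature:
  (−½·δx/x)² = (-0.5×0.0222)² = 0.000123;  (-3·δc/c)² = (-3×0.104)² = 0.0981
δQ/Q = √(0.0982) = 0.313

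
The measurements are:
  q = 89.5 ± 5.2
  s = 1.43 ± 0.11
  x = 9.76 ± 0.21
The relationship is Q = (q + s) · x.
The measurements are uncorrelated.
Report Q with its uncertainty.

887 ± 54.2

Let u = q + s = 90.9. δu = √(δq² + δs²) = √(27.0 + 0.0121) = 5.20, so δu/u = 0.0572.
Q is then a monomial in u, x:
δQ/Q = √((δu/u)² + (1·δx/x)²) = √(0.00327 + 0.000463) = 0.0611
Q = 887, so δQ = 0.0611 × 887 = 54.2.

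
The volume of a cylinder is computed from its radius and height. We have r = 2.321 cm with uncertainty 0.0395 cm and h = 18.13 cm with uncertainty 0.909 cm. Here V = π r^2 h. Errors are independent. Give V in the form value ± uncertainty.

Each factor contributes (exponent × relative error)² to (δV/V)²:
  (2·δr/r)² = (2×0.0170)² = 0.00116;  (1·δh/h)² = (1×0.0501)² = 0.00251
δV/V = √(0.00367) = 0.0606
V = 306.8 cm^3, so δV = 0.0606 × 306.8 = 18.6 cm^3.

306.8 ± 18.6 cm^3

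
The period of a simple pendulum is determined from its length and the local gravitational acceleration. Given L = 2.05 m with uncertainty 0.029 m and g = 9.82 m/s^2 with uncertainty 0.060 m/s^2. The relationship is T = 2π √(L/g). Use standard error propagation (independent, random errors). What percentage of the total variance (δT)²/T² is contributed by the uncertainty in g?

15.7%

(δT/T)² = (½·δL/L)² + (−½·δg/g)²
  L term: (0.5×0.0141)² = 5e-05
  g term: (-0.5×0.00611)² = 9.33e-06
Total = 5.94e-05. Share from g = 9.33e-06/5.94e-05 = 0.157.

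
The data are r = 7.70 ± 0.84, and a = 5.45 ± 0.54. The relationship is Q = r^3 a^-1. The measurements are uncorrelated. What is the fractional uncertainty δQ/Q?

Q is a product of powers, so relative uncertainties combine in quadrature:
  (3·δr/r)² = (3×0.109)² = 0.107;  (-1·δa/a)² = (-1×0.0991)² = 0.00982
δQ/Q = √(0.117) = 0.342

0.342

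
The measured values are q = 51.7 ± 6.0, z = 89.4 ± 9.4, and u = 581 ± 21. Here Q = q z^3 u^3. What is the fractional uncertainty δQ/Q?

Q is a product of powers, so relative uncertainties combine in quadrature:
  (1·δq/q)² = (1×0.116)² = 0.0135;  (3·δz/z)² = (3×0.105)² = 0.0995;  (3·δu/u)² = (3×0.0361)² = 0.0118
δQ/Q = √(0.125) = 0.353

0.353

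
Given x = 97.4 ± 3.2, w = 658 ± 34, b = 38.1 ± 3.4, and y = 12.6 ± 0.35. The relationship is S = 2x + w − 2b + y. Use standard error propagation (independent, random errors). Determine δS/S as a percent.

4.47%

For a sum/difference, combine absolute errors in quadrature:
  (2·δx)² = 41.0;  (δw)² = 1160;  (2·δb)² = 46.2;  (δy)² = 0.122
δS = √(1240) = 35.3
S = 789, so δS/S = 35.3/789 = 0.0447.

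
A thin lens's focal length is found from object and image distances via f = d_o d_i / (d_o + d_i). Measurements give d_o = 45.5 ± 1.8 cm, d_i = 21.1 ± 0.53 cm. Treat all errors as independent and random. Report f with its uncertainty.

∂f/∂d_o = (d_i/(d_o+d_i))² = 0.100;  ∂f/∂d_i = (d_o/(d_o+d_i))² = 0.467
δf = √((∂f/∂d_o · δd_o)² + (∂f/∂d_i · δd_i)²) = √(0.0326 + 0.0612) = 0.306 cm
f = 14.4 cm.

14.4 ± 0.306 cm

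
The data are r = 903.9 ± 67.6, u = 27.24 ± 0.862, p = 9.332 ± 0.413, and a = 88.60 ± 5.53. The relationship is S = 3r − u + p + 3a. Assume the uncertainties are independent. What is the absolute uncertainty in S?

203

Sums and differences: (δS)² = Σ (cᵢ δxᵢ)².
  (3·δr)² = 41100;  (δu)² = 0.743;  (δp)² = 0.171;  (3·δa)² = 275
δS = √(41400) = 203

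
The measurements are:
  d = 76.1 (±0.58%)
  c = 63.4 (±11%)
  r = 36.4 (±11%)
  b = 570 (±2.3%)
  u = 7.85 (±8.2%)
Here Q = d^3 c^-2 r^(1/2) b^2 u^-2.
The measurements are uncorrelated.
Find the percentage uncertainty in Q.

Products/powers → add relative errors in quadrature, weighted by exponent:
  (3·δd/d)² = (3×0.00580)² = 0.000303;  (-2·δc/c)² = (-2×0.110)² = 0.0484;  (½·δr/r)² = (0.5×0.110)² = 0.00302;  (2·δb/b)² = (2×0.0230)² = 0.00212;  (-2·δu/u)² = (-2×0.0820)² = 0.0269
δQ/Q = √(0.0807) = 0.284

28.4%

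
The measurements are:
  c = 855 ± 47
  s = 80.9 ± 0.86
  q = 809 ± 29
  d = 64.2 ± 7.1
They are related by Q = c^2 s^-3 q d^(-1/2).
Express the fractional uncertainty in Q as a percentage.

Relative error in a monomial: (δQ/Q)² = Σ (nᵢ · δxᵢ/xᵢ)².
  (2·δc/c)² = (2×0.0550)² = 0.0121;  (-3·δs/s)² = (-3×0.0106)² = 0.00102;  (1·δq/q)² = (1×0.0358)² = 0.00128;  (−½·δd/d)² = (-0.5×0.111)² = 0.00306
δQ/Q = √(0.0174) = 0.132

13.2%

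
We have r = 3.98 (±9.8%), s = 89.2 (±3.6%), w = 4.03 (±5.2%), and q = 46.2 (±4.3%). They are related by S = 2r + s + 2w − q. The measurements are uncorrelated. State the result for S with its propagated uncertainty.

59.0 ± 3.88

Each term contributes (cᵢ δxᵢ)² to (δS)²:
  (2·δr)² = 0.609;  (δs)² = 10.3;  (2·δw)² = 0.176;  (δq)² = 3.95
δS = √(15.0) = 3.88
S = 59.0.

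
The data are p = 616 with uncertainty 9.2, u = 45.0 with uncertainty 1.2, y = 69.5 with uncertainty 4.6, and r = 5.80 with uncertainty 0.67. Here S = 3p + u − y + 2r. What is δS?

S is a linear combination, so absolute uncertainties add in quadrature:
  (3·δp)² = 762;  (δu)² = 1.44;  (δy)² = 21.2;  (2·δr)² = 1.80
δS = √(786) = 28.0

28.0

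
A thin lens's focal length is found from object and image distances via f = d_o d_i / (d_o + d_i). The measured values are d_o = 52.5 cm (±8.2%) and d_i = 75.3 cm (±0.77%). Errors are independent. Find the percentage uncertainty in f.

4.84%

∂f/∂d_o = (d_i/(d_o+d_i))² = 0.347;  ∂f/∂d_i = (d_o/(d_o+d_i))² = 0.169
δf = √((∂f/∂d_o · δd_o)² + (∂f/∂d_i · δd_i)²) = √(2.23 + 0.00957) = 1.50 cm
f = 30.9 cm, so δf/f = 1.50/30.9 = 0.0484.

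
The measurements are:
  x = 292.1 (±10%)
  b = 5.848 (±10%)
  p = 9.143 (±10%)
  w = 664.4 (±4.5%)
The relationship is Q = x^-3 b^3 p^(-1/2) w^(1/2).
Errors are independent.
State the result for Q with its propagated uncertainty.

(6.841 ± 2.93) × 10^-5

Since Q is a product/quotient, work with relative uncertainties:
  (-3·δx/x)² = (-3×0.100)² = 0.0900;  (3·δb/b)² = (3×0.100)² = 0.0900;  (−½·δp/p)² = (-0.5×0.100)² = 0.00250;  (½·δw/w)² = (0.5×0.0450)² = 0.000506
δQ/Q = √(0.183) = 0.428
Q = 6.841e-05, so δQ = 0.428 × 6.841e-05 = 2.93e-05.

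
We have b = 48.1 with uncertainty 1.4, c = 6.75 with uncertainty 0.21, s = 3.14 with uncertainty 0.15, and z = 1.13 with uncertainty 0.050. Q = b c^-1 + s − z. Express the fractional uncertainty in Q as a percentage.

3.75%

Let p = b·c^-1 = 7.13. δp/p = √((1·δb/b)² + (-1·δc/c)²) = √(0.000847 + 0.000968) = 0.0426, so δp = 0.304.
Q = p + s − z: δQ = √(δp² + δs² + δz²) = √(0.0922 + 0.0225 + 0.00250) = 0.342
Q = 9.14, so δQ/Q = 0.342/9.14 = 0.0375.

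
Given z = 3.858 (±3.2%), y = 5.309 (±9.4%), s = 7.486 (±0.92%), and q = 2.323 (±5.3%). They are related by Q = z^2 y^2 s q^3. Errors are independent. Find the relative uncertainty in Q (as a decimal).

0.255

Products/powers → add relative errors in quadrature, weighted by exponent:
  (2·δz/z)² = (2×0.0320)² = 0.00410;  (2·δy/y)² = (2×0.0940)² = 0.0353;  (1·δs/s)² = (1×0.00920)² = 8.46e-05;  (3·δq/q)² = (3×0.0530)² = 0.0253
δQ/Q = √(0.0648) = 0.255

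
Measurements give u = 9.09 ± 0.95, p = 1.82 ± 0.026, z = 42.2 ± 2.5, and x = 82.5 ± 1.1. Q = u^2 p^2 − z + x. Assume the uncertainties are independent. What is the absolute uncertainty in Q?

Let w = u^2·p^2 = 274. δw/w = √((2·δu/u)² + (2·δp/p)²) = √(0.0437 + 0.000816) = 0.211, so δw = 57.7.
Q = w − z + x: δQ = √(δw² + δz² + δx²) = √(3330 + 6.25 + 1.21) = 57.8

57.8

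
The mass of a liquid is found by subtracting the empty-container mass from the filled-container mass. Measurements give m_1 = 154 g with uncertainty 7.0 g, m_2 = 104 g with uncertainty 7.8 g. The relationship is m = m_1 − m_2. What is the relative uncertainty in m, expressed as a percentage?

Absolute uncertainties add in quadrature for a linear combination:
  (δm_1)² = 49.0;  (δm_2)² = 60.8
δm = √(110) = 10.5 g
m = 50.0 g, so δm/m = 10.5/50.0 = 0.210.

21.0%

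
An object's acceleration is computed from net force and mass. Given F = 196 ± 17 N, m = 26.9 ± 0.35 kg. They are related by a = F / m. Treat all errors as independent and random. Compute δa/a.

Products/powers → add relative errors in quadrature, weighted by exponent:
  (1·δF/F)² = (1×0.0867)² = 0.00752;  (-1·δm/m)² = (-1×0.0130)² = 0.000169
δa/a = √(0.00769) = 0.0877

0.0877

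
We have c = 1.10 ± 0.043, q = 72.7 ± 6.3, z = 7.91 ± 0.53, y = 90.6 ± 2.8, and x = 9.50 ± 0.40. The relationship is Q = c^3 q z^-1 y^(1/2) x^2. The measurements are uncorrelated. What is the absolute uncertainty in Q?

Q is a product of powers, so relative uncertainties combine in quadrature:
  (3·δc/c)² = (3×0.0391)² = 0.0138;  (1·δq/q)² = (1×0.0867)² = 0.00751;  (-1·δz/z)² = (-1×0.0670)² = 0.00449;  (½·δy/y)² = (0.5×0.0309)² = 0.000239;  (2·δx/x)² = (2×0.0421)² = 0.00709
δQ/Q = √(0.0331) = 0.182
Q = 10500, so δQ = 0.182 × 10500 = 1910.

1910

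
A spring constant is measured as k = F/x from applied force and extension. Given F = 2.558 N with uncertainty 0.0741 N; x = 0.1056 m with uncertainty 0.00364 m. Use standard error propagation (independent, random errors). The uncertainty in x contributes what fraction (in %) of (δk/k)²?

(δk/k)² = (1·δF/F)² + (-1·δx/x)²
  F term: (1×0.0290)² = 0.000839
  x term: (-1×0.0345)² = 0.00119
Total = 0.00203. Share from x = 0.00119/0.00203 = 0.586.

58.6%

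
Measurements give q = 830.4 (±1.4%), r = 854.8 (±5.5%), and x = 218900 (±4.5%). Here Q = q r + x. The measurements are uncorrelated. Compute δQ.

Let p = q·r = 709800. δp/p = √((1·δq/q)² + (1·δr/r)²) = √(0.000196 + 0.00302) = 0.0568, so δp = 40300.
Q = p + x: δQ = √(δp² + δx²) = √(1.62e+09 + 9.7e+07) = 41500

41500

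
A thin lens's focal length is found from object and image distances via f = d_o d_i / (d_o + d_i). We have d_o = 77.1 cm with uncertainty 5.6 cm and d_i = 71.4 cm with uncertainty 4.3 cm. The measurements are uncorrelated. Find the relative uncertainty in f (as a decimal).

0.0469

∂f/∂d_o = (d_i/(d_o+d_i))² = 0.231;  ∂f/∂d_i = (d_o/(d_o+d_i))² = 0.270
δf = √((∂f/∂d_o · δd_o)² + (∂f/∂d_i · δd_i)²) = √(1.68 + 1.34) = 1.74 cm
f = 37.1 cm, so δf/f = 1.74/37.1 = 0.0469.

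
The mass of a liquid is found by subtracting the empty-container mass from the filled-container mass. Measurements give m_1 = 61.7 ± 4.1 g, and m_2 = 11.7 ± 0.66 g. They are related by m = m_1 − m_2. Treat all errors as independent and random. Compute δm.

4.15 g

For a sum/difference, combine absolute errors in quadrature:
  (δm_1)² = 16.8;  (δm_2)² = 0.436
δm = √(17.2) = 4.15 g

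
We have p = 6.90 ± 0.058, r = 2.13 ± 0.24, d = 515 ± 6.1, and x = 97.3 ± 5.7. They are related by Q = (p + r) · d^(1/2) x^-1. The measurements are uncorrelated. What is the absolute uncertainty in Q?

Let u = p + r = 9.03. δu = √(δp² + δr²) = √(0.00336 + 0.0576) = 0.247, so δu/u = 0.0273.
Q is then a monomial in u, d, x:
δQ/Q = √((δu/u)² + (½·δd/d)² + (-1·δx/x)²) = √(0.000748 + 3.51e-05 + 0.00343) = 0.0649
Q = 2.11, so δQ = 0.0649 × 2.11 = 0.137.

0.137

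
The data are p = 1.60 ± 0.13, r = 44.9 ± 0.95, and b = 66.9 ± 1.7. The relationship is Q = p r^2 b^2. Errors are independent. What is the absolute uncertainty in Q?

Since Q is a product/quotient, work with relative uncertainties:
  (1·δp/p)² = (1×0.0813)² = 0.00660;  (2·δr/r)² = (2×0.0212)² = 0.00179;  (2·δb/b)² = (2×0.0254)² = 0.00258
δQ/Q = √(0.0110) = 0.105
Q = 1.44e+07, so δQ = 0.105 × 1.44e+07 = 1.51e+06.

1.51e+06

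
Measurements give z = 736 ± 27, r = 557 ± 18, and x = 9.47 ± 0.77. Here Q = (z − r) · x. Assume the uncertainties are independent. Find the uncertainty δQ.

337

Let u = z − r = 179. δu = √(δz² + δr²) = √(729 + 324) = 32.4, so δu/u = 0.181.
Q is then a monomial in u, x:
δQ/Q = √((δu/u)² + (1·δx/x)²) = √(0.0329 + 0.00661) = 0.199
Q = 1700, so δQ = 0.199 × 1700 = 337.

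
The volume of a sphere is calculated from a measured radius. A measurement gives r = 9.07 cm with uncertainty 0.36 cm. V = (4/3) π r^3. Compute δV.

372 cm^3

V is a product of powers, so relative uncertainties combine in quadrature:
  (3·δr/r)² = (3×0.0397)² = 0.0142
δV/V = √(0.0142) = 0.119
V = 3130 cm^3, so δV = 0.119 × 3130 = 372 cm^3.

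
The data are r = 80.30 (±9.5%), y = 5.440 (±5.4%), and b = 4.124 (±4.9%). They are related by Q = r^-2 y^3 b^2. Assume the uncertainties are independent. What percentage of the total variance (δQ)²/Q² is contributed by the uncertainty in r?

50.2%

(δQ/Q)² = (-2·δr/r)² + (3·δy/y)² + (2·δb/b)²
  r term: (-2×0.0950)² = 0.0361
  y term: (3×0.0540)² = 0.0262
  b term: (2×0.0490)² = 0.00960
Total = 0.0719. Share from r = 0.0361/0.0719 = 0.502.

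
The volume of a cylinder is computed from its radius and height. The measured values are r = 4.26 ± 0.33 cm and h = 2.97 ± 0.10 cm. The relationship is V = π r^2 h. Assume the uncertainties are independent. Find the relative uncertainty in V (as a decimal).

0.159

Products/powers → add relative errors in quadrature, weighted by exponent:
  (2·δr/r)² = (2×0.0775)² = 0.0240;  (1·δh/h)² = (1×0.0337)² = 0.00113
δV/V = √(0.0251) = 0.159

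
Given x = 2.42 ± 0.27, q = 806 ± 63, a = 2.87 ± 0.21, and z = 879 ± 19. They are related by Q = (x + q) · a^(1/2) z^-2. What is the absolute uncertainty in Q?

Let u = x + q = 808. δu = √(δx² + δq²) = √(0.0729 + 3970) = 63.0, so δu/u = 0.0779.
Q is then a monomial in u, a, z:
δQ/Q = √((δu/u)² + (½·δa/a)² + (-2·δz/z)²) = √(0.00607 + 0.00134 + 0.00187) = 0.0963
Q = 0.00177, so δQ = 0.0963 × 0.00177 = 0.000171.

0.000171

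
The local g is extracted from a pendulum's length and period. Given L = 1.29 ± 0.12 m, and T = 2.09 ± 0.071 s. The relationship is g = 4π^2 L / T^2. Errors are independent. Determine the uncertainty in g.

1.34 m/s^2

For a monomial g ∝ L, T^-2, fractional errors add in quadrature:
  (1·δL/L)² = (1×0.0930)² = 0.00865;  (-2·δT/T)² = (-2×0.0340)² = 0.00462
δg/g = √(0.0133) = 0.115
g = 11.7 m/s^2, so δg = 0.115 × 11.7 = 1.34 m/s^2.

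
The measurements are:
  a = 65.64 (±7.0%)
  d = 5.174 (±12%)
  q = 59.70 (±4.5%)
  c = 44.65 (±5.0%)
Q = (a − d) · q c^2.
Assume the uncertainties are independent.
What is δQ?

Let u = a − d = 60.47. δu = √(δa² + δd²) = √(21.1 + 0.385) = 4.64, so δu/u = 0.0767.
Q is then a monomial in u, q, c:
δQ/Q = √((δu/u)² + (1·δq/q)² + (2·δc/c)²) = √(0.00588 + 0.00202 + 0.0100) = 0.134
Q = 7.197e+06, so δQ = 0.134 × 7.197e+06 = 9.63e+05.

9.63e+05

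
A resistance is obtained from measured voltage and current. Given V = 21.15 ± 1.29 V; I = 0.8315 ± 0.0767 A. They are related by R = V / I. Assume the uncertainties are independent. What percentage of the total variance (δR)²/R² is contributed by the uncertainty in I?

69.6%

(δR/R)² = (1·δV/V)² + (-1·δI/I)²
  V term: (1×0.0610)² = 0.00372
  I term: (-1×0.0922)² = 0.00851
Total = 0.0122. Share from I = 0.00851/0.0122 = 0.696.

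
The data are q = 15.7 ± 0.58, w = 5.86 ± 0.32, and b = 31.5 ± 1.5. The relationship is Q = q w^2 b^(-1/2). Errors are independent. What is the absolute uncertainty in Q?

Products/powers → add relative errors in quadrature, weighted by exponent:
  (1·δq/q)² = (1×0.0369)² = 0.00136;  (2·δw/w)² = (2×0.0546)² = 0.0119;  (−½·δb/b)² = (-0.5×0.0476)² = 0.000567
δQ/Q = √(0.0139) = 0.118
Q = 96.1, so δQ = 0.118 × 96.1 = 11.3.

11.3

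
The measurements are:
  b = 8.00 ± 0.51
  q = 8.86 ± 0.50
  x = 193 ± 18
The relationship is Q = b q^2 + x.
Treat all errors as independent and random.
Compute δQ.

83.4

Let p = b·q^2 = 628. δp/p = √((1·δb/b)² + (2·δq/q)²) = √(0.00406 + 0.0127) = 0.130, so δp = 81.4.
Q = p + x: δQ = √(δp² + δx²) = √(6630 + 324) = 83.4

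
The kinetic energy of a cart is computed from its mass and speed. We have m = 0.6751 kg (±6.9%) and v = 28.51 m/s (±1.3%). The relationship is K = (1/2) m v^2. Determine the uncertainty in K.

Relative error in a monomial: (δK/K)² = Σ (nᵢ · δxᵢ/xᵢ)².
  (1·δm/m)² = (1×0.0690)² = 0.00476;  (2·δv/v)² = (2×0.0130)² = 0.000676
δK/K = √(0.00544) = 0.0737
K = 274.4 J, so δK = 0.0737 × 274.4 = 20.2 J.

20.2 J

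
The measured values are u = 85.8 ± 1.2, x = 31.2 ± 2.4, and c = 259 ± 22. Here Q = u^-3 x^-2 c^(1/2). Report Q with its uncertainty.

(2.62 ± 0.432) × 10^-8

Since Q is a product/quotient, work with relative uncertainties:
  (-3·δu/u)² = (-3×0.0140)² = 0.00176;  (-2·δx/x)² = (-2×0.0769)² = 0.0237;  (½·δc/c)² = (0.5×0.0849)² = 0.00180
δQ/Q = √(0.0272) = 0.165
Q = 2.62e-08, so δQ = 0.165 × 2.62e-08 = 4.32e-09.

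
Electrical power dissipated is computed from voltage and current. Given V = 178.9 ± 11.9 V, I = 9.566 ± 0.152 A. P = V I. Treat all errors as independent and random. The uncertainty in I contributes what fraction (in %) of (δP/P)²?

(δP/P)² = (1·δV/V)² + (1·δI/I)²
  V term: (1×0.0665)² = 0.00442
  I term: (1×0.0159)² = 0.000252
Total = 0.00468. Share from I = 0.000252/0.00468 = 0.0540.

5.40%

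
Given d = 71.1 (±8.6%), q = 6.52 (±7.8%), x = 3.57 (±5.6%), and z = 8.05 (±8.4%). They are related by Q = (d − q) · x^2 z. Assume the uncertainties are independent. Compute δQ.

1120

Let u = d − q = 64.6. δu = √(δd² + δq²) = √(37.4 + 0.259) = 6.14, so δu/u = 0.0950.
Q is then a monomial in u, x, z:
δQ/Q = √((δu/u)² + (2·δx/x)² + (1·δz/z)²) = √(0.00903 + 0.0125 + 0.00706) = 0.169
Q = 6630, so δQ = 0.169 × 6630 = 1120.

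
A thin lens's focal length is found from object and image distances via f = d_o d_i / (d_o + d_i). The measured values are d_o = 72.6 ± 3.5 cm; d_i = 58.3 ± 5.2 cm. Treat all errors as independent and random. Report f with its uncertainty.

∂f/∂d_o = (d_i/(d_o+d_i))² = 0.198;  ∂f/∂d_i = (d_o/(d_o+d_i))² = 0.308
δf = √((∂f/∂d_o · δd_o)² + (∂f/∂d_i · δd_i)²) = √(0.482 + 2.56) = 1.74 cm
f = 32.3 cm.

32.3 ± 1.74 cm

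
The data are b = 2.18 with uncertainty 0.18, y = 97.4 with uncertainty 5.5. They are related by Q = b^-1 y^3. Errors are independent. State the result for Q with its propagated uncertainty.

(4.24 ± 0.799) × 10^5

Q is a product of powers, so relative uncertainties combine in quadrature:
  (-1·δb/b)² = (-1×0.0826)² = 0.00682;  (3·δy/y)² = (3×0.0565)² = 0.0287
δQ/Q = √(0.0355) = 0.188
Q = 4.24e+05, so δQ = 0.188 × 4.24e+05 = 79900.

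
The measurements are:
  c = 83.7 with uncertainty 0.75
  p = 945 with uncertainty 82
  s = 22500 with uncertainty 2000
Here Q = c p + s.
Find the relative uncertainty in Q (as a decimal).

0.0707

Let w = c·p = 79100. δw/w = √((1·δc/c)² + (1·δp/p)²) = √(8.03e-05 + 0.00753) = 0.0872, so δw = 6900.
Q = w + s: δQ = √(δw² + δs²) = √(4.76e+07 + 4e+06) = 7180
Q = 1.02e+05, so δQ/Q = 7180/1.02e+05 = 0.0707.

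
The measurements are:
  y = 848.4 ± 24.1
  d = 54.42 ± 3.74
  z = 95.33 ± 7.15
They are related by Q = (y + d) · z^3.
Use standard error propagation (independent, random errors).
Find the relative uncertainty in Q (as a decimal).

Let u = y + d = 902.8. δu = √(δy² + δd²) = √(581 + 14.0) = 24.4, so δu/u = 0.0270.
Q is then a monomial in u, z:
δQ/Q = √((δu/u)² + (3·δz/z)²) = √(0.000730 + 0.0506) = 0.227

0.227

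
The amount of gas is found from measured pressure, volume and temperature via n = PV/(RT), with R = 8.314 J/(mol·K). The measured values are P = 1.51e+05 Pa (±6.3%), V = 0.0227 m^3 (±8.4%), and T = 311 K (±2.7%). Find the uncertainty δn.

Products/powers → add relative errors in quadrature, weighted by exponent:
  (1·δP/P)² = (1×0.0630)² = 0.00397;  (1·δV/V)² = (1×0.0840)² = 0.00706;  (-1·δT/T)² = (-1×0.0270)² = 0.000729
δn/n = √(0.0118) = 0.108
n = 1.33 mol, so δn = 0.108 × 1.33 = 0.144 mol.

0.144 mol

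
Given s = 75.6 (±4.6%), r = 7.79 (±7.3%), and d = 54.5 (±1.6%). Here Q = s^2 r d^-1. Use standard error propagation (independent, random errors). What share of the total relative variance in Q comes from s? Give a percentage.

(δQ/Q)² = (2·δs/s)² + (1·δr/r)² + (-1·δd/d)²
  s term: (2×0.0460)² = 0.00846
  r term: (1×0.0730)² = 0.00533
  d term: (-1×0.0160)² = 0.000256
Total = 0.0140. Share from s = 0.00846/0.0140 = 0.602.

60.2%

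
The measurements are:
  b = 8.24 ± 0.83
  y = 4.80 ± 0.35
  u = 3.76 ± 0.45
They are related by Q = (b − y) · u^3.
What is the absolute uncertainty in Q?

81.3

Let w = b − y = 3.44. δw = √(δb² + δy²) = √(0.689 + 0.122) = 0.901, so δw/w = 0.262.
Q is then a monomial in w, u:
δQ/Q = √((δw/w)² + (3·δu/u)²) = √(0.0686 + 0.129) = 0.444
Q = 183, so δQ = 0.444 × 183 = 81.3.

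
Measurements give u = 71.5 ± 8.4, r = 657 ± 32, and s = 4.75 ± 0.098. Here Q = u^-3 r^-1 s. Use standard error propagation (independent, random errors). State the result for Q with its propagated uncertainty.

(1.98 ± 0.705) × 10^-8

For a monomial Q ∝ u^-3, r^-1, s, fractional errors add in quadrature:
  (-3·δu/u)² = (-3×0.117)² = 0.124;  (-1·δr/r)² = (-1×0.0487)² = 0.00237;  (1·δs/s)² = (1×0.0206)² = 0.000426
δQ/Q = √(0.127) = 0.356
Q = 1.98e-08, so δQ = 0.356 × 1.98e-08 = 7.05e-09.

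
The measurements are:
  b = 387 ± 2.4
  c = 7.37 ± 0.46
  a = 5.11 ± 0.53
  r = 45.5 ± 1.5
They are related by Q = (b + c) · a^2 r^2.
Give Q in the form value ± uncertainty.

(2.13 ± 0.464) × 10^7

Let u = b + c = 394. δu = √(δb² + δc²) = √(5.76 + 0.212) = 2.44, so δu/u = 0.00620.
Q is then a monomial in u, a, r:
δQ/Q = √((δu/u)² + (2·δa/a)² + (2·δr/r)²) = √(3.84e-05 + 0.0430 + 0.00435) = 0.218
Q = 2.13e+07, so δQ = 0.218 × 2.13e+07 = 4.64e+06.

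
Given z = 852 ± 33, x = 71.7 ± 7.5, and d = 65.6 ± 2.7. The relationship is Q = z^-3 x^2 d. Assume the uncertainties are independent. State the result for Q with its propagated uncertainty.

Each factor contributes (exponent × relative error)² to (δQ/Q)²:
  (-3·δz/z)² = (-3×0.0387)² = 0.0135;  (2·δx/x)² = (2×0.105)² = 0.0438;  (1·δd/d)² = (1×0.0412)² = 0.00169
δQ/Q = √(0.0590) = 0.243
Q = 0.000545, so δQ = 0.243 × 0.000545 = 0.000132.

0.000545 ± 0.000132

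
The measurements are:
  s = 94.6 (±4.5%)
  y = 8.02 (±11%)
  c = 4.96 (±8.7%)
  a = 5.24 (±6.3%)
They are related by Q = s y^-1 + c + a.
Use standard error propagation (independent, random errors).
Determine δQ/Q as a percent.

6.84%

Let p = s·y^-1 = 11.8. δp/p = √((1·δs/s)² + (-1·δy/y)²) = √(0.00202 + 0.0121) = 0.119, so δp = 1.40.
Q = p + c + a: δQ = √(δp² + δc² + δa²) = √(1.97 + 0.186 + 0.109) = 1.50
Q = 22.0, so δQ/Q = 1.50/22.0 = 0.0684.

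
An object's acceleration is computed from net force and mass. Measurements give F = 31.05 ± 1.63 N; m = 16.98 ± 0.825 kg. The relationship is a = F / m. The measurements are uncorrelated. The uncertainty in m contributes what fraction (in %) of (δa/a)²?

46.1%

(δa/a)² = (1·δF/F)² + (-1·δm/m)²
  F term: (1×0.0525)² = 0.00276
  m term: (-1×0.0486)² = 0.00236
Total = 0.00512. Share from m = 0.00236/0.00512 = 0.461.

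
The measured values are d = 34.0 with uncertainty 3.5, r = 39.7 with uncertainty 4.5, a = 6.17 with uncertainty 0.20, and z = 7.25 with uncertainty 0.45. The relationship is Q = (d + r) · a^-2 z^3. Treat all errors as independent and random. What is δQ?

Let u = d + r = 73.7. δu = √(δd² + δr²) = √(12.2 + 20.2) = 5.70, so δu/u = 0.0774.
Q is then a monomial in u, a, z:
δQ/Q = √((δu/u)² + (-2·δa/a)² + (3·δz/z)²) = √(0.00598 + 0.00420 + 0.0347) = 0.212
Q = 738, so δQ = 0.212 × 738 = 156.

156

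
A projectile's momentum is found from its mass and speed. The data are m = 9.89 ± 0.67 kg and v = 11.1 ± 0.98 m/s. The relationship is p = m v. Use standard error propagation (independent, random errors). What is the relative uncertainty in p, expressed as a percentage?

Relative error in a monomial: (δp/p)² = Σ (nᵢ · δxᵢ/xᵢ)².
  (1·δm/m)² = (1×0.0677)² = 0.00459;  (1·δv/v)² = (1×0.0883)² = 0.00779
δp/p = √(0.0124) = 0.111

11.1%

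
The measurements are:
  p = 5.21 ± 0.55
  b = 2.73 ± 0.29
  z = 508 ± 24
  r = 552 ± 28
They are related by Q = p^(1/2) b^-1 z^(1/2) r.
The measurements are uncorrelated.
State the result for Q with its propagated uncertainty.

10400 ± 1360

Since Q is a product/quotient, work with relative uncertainties:
  (½·δp/p)² = (0.5×0.106)² = 0.00279;  (-1·δb/b)² = (-1×0.106)² = 0.0113;  (½·δz/z)² = (0.5×0.0472)² = 0.000558;  (1·δr/r)² = (1×0.0507)² = 0.00257
δQ/Q = √(0.0172) = 0.131
Q = 10400, so δQ = 0.131 × 10400 = 1360.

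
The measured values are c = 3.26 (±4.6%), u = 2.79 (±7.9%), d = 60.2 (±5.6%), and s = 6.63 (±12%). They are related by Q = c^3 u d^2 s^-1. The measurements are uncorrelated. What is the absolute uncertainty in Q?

Products/powers → add relative errors in quadrature, weighted by exponent:
  (3·δc/c)² = (3×0.0460)² = 0.0190;  (1·δu/u)² = (1×0.0790)² = 0.00624;  (2·δd/d)² = (2×0.0560)² = 0.0125;  (-1·δs/s)² = (-1×0.120)² = 0.0144
δQ/Q = √(0.0522) = 0.229
Q = 52800, so δQ = 0.229 × 52800 = 12100.

12100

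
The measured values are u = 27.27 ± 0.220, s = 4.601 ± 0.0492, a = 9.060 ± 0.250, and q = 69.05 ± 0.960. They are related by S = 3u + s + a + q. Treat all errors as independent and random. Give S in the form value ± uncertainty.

164.5 ± 1.19

Sums and differences: (δS)² = Σ (cᵢ δxᵢ)².
  (3·δu)² = 0.436;  (δs)² = 0.00242;  (δa)² = 0.0625;  (δq)² = 0.922
δS = √(1.42) = 1.19
S = 164.5.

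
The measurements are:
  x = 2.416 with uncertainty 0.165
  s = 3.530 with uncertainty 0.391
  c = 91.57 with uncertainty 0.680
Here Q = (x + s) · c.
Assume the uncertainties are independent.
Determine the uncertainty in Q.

Let u = x + s = 5.946. δu = √(δx² + δs²) = √(0.0272 + 0.153) = 0.424, so δu/u = 0.0714.
Q is then a monomial in u, c:
δQ/Q = √((δu/u)² + (1·δc/c)²) = √(0.00509 + 5.51e-05) = 0.0718
Q = 544.5, so δQ = 0.0718 × 544.5 = 39.1.

39.1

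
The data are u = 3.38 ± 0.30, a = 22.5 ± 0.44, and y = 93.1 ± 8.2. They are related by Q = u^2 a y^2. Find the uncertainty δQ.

Since Q is a product/quotient, work with relative uncertainties:
  (2·δu/u)² = (2×0.0888)² = 0.0315;  (1·δa/a)² = (1×0.0196)² = 0.000382;  (2·δy/y)² = (2×0.0881)² = 0.0310
δQ/Q = √(0.0629) = 0.251
Q = 2.23e+06, so δQ = 0.251 × 2.23e+06 = 5.59e+05.

5.59e+05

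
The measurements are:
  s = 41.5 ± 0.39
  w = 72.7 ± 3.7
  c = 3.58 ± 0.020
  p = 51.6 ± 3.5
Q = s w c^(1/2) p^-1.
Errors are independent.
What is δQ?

Q is a product of powers, so relative uncertainties combine in quadrature:
  (1·δs/s)² = (1×0.00940)² = 8.83e-05;  (1·δw/w)² = (1×0.0509)² = 0.00259;  (½·δc/c)² = (0.5×0.00559)² = 7.8e-06;  (-1·δp/p)² = (-1×0.0678)² = 0.00460
δQ/Q = √(0.00729) = 0.0854
Q = 111, so δQ = 0.0854 × 111 = 9.44.

9.44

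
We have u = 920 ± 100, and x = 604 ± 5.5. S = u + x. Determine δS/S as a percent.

6.57%

Absolute uncertainties add in quadrature for a linear combination:
  (δu)² = 10000;  (δx)² = 30.2
δS = √(10000) = 100
S = 1520, so δS/S = 100/1520 = 0.0657.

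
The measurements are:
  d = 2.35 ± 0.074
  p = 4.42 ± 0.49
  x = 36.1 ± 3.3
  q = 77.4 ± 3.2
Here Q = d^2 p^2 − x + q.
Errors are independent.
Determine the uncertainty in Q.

Let w = d^2·p^2 = 108. δw/w = √((2·δd/d)² + (2·δp/p)²) = √(0.00397 + 0.0492) = 0.230, so δw = 24.9.
Q = w − x + q: δQ = √(δw² + δx² + δq²) = √(618 + 10.9 + 10.2) = 25.3

25.3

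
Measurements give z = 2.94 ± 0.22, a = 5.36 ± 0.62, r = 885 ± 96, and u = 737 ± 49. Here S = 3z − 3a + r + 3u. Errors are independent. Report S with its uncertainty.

Sums and differences: (δS)² = Σ (cᵢ δxᵢ)².
  (3·δz)² = 0.436;  (3·δa)² = 3.46;  (δr)² = 9220;  (3·δu)² = 21600
δS = √(30800) = 176
S = 3090.

3090 ± 176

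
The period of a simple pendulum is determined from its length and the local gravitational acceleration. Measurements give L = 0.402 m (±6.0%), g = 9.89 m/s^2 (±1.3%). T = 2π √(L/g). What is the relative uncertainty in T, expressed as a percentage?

For a monomial T ∝ L^(1/2), g^(-1/2), fractional errors add in quadrature:
  (½·δL/L)² = (0.5×0.0600)² = 0.000900;  (−½·δg/g)² = (-0.5×0.0130)² = 4.23e-05
δT/T = √(0.000942) = 0.0307

3.07%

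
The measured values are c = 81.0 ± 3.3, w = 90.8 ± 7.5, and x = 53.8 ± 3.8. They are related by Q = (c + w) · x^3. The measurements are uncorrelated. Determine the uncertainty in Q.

Let u = c + w = 172. δu = √(δc² + δw²) = √(10.9 + 56.2) = 8.19, so δu/u = 0.0477.
Q is then a monomial in u, x:
δQ/Q = √((δu/u)² + (3·δx/x)²) = √(0.00227 + 0.0449) = 0.217
Q = 2.68e+07, so δQ = 0.217 × 2.68e+07 = 5.81e+06.

5.81e+06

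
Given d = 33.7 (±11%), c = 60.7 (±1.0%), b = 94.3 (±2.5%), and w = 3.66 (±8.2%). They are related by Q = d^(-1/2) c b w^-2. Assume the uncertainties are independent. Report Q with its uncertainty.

73.6 ± 12.9

For a monomial Q ∝ d^(-1/2), c, b, w^-2, fractional errors add in quadrature:
  (−½·δd/d)² = (-0.5×0.110)² = 0.00302;  (1·δc/c)² = (1×0.0100)² = 0.000100;  (1·δb/b)² = (1×0.0250)² = 0.000625;  (-2·δw/w)² = (-2×0.0820)² = 0.0269
δQ/Q = √(0.0306) = 0.175
Q = 73.6, so δQ = 0.175 × 73.6 = 12.9.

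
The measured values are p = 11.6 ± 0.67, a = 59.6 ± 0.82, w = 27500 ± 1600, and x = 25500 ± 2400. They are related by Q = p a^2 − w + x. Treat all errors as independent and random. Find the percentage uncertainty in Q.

9.97%

Let h = p·a^2 = 41200. δh/h = √((1·δp/p)² + (2·δa/a)²) = √(0.00334 + 0.000757) = 0.0640, so δh = 2640.
Q = h − w + x: δQ = √(δh² + δw² + δx²) = √(6.95e+06 + 2.56e+06 + 5.76e+06) = 3910
Q = 39200, so δQ/Q = 3910/39200 = 0.0997.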